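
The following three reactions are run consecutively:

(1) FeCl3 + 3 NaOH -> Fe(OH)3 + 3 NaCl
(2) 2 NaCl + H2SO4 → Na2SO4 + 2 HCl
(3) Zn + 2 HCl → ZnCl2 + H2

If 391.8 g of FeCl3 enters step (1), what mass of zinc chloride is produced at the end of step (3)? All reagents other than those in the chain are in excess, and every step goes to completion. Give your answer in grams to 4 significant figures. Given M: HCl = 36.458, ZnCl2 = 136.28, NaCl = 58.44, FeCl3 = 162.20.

n(FeCl3) = 391.8 / 162.20 = 2.4155 mol.
Reaction (1): FeCl3→NaCl ratio 1:3 ⇒ n(NaCl) = 7.2466 mol.
Reaction (2): NaCl→HCl ratio 2:2 ⇒ n(HCl) = 7.2466 mol.
Reaction (3): HCl→ZnCl2 ratio 2:1 ⇒ n(ZnCl2) = 3.6233 mol.
Mass of ZnCl2 = 3.6233 × 136.28 = 493.78 g.

493.8 g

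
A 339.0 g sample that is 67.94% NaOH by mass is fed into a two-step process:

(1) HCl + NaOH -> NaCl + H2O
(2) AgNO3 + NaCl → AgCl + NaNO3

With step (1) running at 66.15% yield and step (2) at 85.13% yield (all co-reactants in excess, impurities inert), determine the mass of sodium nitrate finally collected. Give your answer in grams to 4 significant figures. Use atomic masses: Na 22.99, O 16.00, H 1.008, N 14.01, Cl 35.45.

275.6 g

Pure NaOH = 339.0 × 0.6794 = 230.32 g.
M(NaOH) = 22.99 + 16.00 + 1.008 = 39.998 g/mol.
M(NaNO3) = 22.99 + 14.01 + 3(16.00) = 85.00 g/mol.
n(NaOH) = 230.32 / 39.998 = 5.7582 mol.
Step 1 (NaOH:NaCl = 1:1): theoretical n(NaCl) = 5.7582 mol; at 66.15% yield, n(NaCl) = 3.8091 mol.
Step 2 (NaCl:NaNO3 = 1:1): theoretical n(NaNO3) = 3.8091 mol, so theoretical mass = 3.8091 × 85.00 = 323.77 g.
At 85.13% yield, actual mass of NaNO3 = 323.77 × 0.8513 = 275.62 g.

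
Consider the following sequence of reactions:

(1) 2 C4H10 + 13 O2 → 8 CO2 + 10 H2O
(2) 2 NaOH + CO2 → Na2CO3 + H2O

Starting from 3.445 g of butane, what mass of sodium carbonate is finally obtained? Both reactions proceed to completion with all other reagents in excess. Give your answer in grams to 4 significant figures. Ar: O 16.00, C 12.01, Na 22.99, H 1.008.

M(C4H10) = 4(12.01) + 10(1.008) = 58.12 g/mol.
M(Na2CO3) = 2(22.99) + 12.01 + 3(16.00) = 105.99 g/mol.
n(C4H10) = 3.4450 / 58.12 = 0.059274 mol.
Step 1 gives a 2:8 ratio of C4H10 to CO2, so n(CO2) = 0.23710 mol.
In step 2 the CO2:Na2CO3 ratio is 1:1, so n(Na2CO3) = 0.23710 mol.
Mass of Na2CO3 = 0.23710 × 105.99 = 25.130 g.

25.13 g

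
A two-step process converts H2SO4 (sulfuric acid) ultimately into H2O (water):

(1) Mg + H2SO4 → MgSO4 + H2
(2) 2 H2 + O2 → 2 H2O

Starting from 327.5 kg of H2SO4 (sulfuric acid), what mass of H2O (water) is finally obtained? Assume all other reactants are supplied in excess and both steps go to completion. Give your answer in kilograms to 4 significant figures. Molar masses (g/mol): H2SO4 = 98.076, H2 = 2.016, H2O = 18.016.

60.16 kg

327.5 kg = 327500 g.
n(H2SO4) = 327500 / 98.076 = 3339.2 mol.
Step 1 gives a 1:1 ratio of H2SO4 to H2, so n(H2) = 3339.2 mol.
In step 2 the H2:H2O ratio is 2:2, so n(H2O) = 3339.2 mol.
Mass of H2O = 3339.2 × 18.016 = 60160 g = 60.16 kg.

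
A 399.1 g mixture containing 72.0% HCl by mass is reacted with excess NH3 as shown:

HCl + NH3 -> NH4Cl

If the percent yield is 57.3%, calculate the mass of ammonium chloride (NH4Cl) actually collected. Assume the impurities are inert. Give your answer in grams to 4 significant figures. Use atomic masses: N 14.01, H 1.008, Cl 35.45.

241.6 g

Pure HCl available = 399.1 g × 0.720 = 287.35 g.
M(HCl) = 1.008 + 35.45 = 36.458 g/mol.
M(NH4Cl) = 14.01 + 4(1.008) + 35.45 = 53.492 g/mol.
n(HCl) = 287.35 g / 36.458 g/mol = 7.8817 mol.
From the equation the HCl:NH4Cl mole ratio is 1:1, so n(NH4Cl) = 7.8817 × 1/1 = 7.8817 mol.
Mass of NH4Cl = 7.8817 mol × 53.492 g/mol = 421.61 g.
Actual mass collected = 421.61 g × 0.573 = 241.58 g.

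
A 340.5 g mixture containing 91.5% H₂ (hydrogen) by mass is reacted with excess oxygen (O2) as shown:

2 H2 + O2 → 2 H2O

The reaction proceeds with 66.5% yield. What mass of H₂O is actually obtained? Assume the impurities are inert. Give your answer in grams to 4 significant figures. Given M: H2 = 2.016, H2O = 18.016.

1852 g

Pure H2 available = 340.5 g × 0.915 = 311.56 g.
n(H2) = 311.56 g / 2.016 g/mol = 154.54 mol.
From the equation the H2:H2O mole ratio is 2:2, so n(H2O) = 154.54 × 2/2 = 154.54 mol.
Mass of H2O = 154.54 mol × 18.016 g/mol = 2784.2 g.
Actual mass collected = 2784.2 g × 0.665 = 1851.5 g.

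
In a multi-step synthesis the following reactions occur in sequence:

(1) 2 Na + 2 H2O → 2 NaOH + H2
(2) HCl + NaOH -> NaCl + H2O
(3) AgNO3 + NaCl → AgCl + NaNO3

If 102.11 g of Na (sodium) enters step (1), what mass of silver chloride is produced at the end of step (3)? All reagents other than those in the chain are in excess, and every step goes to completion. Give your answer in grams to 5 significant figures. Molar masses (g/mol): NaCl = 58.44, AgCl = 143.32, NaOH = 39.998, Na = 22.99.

n(Na) = 102.11 / 22.99 = 4.44150 mol.
Reaction (1): Na→NaOH ratio 2:2 ⇒ n(NaOH) = 4.44150 mol.
Reaction (2): NaOH→NaCl ratio 1:1 ⇒ n(NaCl) = 4.44150 mol.
Reaction (3): NaCl→AgCl ratio 1:1 ⇒ n(AgCl) = 4.44150 mol.
Mass of AgCl = 4.44150 × 143.32 = 636.555 g.

636.56 g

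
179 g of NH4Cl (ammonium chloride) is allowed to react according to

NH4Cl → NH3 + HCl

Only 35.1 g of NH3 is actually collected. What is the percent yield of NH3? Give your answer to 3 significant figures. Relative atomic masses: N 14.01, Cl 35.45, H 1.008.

61.6 %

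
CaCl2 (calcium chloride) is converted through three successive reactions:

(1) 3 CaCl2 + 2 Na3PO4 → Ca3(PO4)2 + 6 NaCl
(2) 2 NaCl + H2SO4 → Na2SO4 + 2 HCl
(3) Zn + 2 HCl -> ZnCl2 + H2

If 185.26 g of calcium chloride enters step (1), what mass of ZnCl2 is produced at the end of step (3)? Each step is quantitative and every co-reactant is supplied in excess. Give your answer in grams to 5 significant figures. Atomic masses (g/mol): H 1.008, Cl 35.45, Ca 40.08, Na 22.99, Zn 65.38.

M(CaCl2) = 40.08 + 2(35.45) = 110.98 g/mol.
M(ZnCl2) = 65.38 + 2(35.45) = 136.28 g/mol.
n(CaCl2) = 185.26 / 110.98 = 1.66931 mol.
Reaction (1): CaCl2→NaCl ratio 3:6 ⇒ n(NaCl) = 3.33862 mol.
Reaction (2): NaCl→HCl ratio 2:2 ⇒ n(HCl) = 3.33862 mol.
Reaction (3): HCl→ZnCl2 ratio 2:1 ⇒ n(ZnCl2) = 1.66931 mol.
Mass of ZnCl2 = 1.66931 × 136.28 = 227.494 g.

227.49 g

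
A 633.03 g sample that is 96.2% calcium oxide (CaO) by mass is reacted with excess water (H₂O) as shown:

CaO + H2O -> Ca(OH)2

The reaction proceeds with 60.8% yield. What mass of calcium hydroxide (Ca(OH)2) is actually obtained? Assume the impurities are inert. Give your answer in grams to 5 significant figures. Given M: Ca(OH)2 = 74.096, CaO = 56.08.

Pure CaO available = 633.03 g × 0.962 = 608.975 g.
n(CaO) = 608.975 g / 56.08 g/mol = 10.8590 mol.
From the equation the CaO:Ca(OH)2 mole ratio is 1:1, so n(Ca(OH)2) = 10.8590 × 1/1 = 10.8590 mol.
Mass of Ca(OH)2 = 10.8590 mol × 74.096 g/mol = 804.611 g.
Actual mass collected = 804.611 g × 0.608 = 489.204 g.

489.20 g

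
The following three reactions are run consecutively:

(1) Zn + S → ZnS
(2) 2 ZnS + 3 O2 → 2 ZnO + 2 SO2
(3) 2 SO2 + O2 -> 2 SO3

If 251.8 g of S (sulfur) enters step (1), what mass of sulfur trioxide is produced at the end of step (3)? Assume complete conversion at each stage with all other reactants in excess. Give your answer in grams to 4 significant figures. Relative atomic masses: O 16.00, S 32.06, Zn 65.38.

M(S) = 32.06 g/mol.
M(SO3) = 32.06 + 3(16.00) = 80.06 g/mol.
n(S) = 251.8 / 32.06 = 7.8540 mol.
Reaction (1): S→ZnS ratio 1:1 ⇒ n(ZnS) = 7.8540 mol.
Reaction (2): ZnS→SO2 ratio 2:2 ⇒ n(SO2) = 7.8540 mol.
Reaction (3): SO2→SO3 ratio 2:2 ⇒ n(SO3) = 7.8540 mol.
Mass of SO3 = 7.8540 × 80.06 = 628.79 g.

628.8 g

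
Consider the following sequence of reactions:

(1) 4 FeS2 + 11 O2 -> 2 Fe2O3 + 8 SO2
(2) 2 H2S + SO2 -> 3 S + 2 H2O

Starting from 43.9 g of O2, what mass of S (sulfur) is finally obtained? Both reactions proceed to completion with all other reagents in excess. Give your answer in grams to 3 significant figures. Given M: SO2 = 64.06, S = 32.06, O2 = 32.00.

96.0 g

n(O2) = 43.90 / 32.00 = 1.372 mol.
Step 1 gives a 11:8 ratio of O2 to SO2, so n(SO2) = 0.9977 mol.
In step 2 the SO2:S ratio is 1:3, so n(S) = 2.993 mol.
Mass of S = 2.993 × 32.06 = 95.96 g.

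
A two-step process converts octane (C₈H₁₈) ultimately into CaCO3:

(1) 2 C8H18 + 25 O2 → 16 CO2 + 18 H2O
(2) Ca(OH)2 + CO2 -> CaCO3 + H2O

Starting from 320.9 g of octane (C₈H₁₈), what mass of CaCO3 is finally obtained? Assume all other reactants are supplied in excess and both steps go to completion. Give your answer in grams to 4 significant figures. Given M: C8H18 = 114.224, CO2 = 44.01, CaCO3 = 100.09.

n(C8H18) = 320.90 / 114.224 = 2.8094 mol.
Step 1 gives a 2:16 ratio of C8H18 to CO2, so n(CO2) = 22.475 mol.
In step 2 the CO2:CaCO3 ratio is 1:1, so n(CaCO3) = 22.475 mol.
Mass of CaCO3 = 22.475 × 100.09 = 2249.5 g.

2250 g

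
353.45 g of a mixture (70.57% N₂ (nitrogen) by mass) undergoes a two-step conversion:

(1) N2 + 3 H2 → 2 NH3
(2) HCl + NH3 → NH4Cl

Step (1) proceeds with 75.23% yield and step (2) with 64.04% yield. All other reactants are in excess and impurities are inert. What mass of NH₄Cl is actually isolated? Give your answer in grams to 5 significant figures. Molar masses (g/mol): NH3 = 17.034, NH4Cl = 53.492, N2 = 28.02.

458.82 g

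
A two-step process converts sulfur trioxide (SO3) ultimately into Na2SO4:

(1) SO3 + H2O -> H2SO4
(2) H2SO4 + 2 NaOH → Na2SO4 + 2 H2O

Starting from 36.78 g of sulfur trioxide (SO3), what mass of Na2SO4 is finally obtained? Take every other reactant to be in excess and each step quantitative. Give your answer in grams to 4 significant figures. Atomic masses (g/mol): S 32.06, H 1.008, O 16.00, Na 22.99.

65.25 g

M(SO3) = 32.06 + 3(16.00) = 80.06 g/mol.
M(Na2SO4) = 2(22.99) + 32.06 + 4(16.00) = 142.04 g/mol.
n(SO3) = 36.780 / 80.06 = 0.45941 mol.
Step 1 gives a 1:1 ratio of SO3 to H2SO4, so n(H2SO4) = 0.45941 mol.
In step 2 the H2SO4:Na2SO4 ratio is 1:1, so n(Na2SO4) = 0.45941 mol.
Mass of Na2SO4 = 0.45941 × 142.04 = 65.254 g.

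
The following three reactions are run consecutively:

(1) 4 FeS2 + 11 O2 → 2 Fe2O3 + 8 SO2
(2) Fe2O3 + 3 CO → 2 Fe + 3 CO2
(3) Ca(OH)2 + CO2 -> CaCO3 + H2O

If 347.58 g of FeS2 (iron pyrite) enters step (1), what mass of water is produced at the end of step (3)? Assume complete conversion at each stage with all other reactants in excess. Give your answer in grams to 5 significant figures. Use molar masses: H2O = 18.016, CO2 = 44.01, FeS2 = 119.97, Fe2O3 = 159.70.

78.295 g

n(FeS2) = 347.58 / 119.97 = 2.89722 mol.
Reaction (1): FeS2→Fe2O3 ratio 4:2 ⇒ n(Fe2O3) = 1.44861 mol.
Reaction (2): Fe2O3→CO2 ratio 1:3 ⇒ n(CO2) = 4.34584 mol.
Reaction (3): CO2→H2O ratio 1:1 ⇒ n(H2O) = 4.34584 mol.
Mass of H2O = 4.34584 × 18.016 = 78.2946 g.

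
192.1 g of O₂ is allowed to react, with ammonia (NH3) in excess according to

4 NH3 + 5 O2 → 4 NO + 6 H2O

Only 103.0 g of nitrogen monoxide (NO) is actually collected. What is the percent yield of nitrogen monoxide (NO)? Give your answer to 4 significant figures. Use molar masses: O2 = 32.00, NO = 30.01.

n(O2) = 192.10 g / 32.00 g/mol = 6.0031 mol.
From the equation the O2:NO mole ratio is 5:4, so n(NO) = 6.0031 × 4/5 = 4.8025 mol.
Mass of NO = 4.8025 mol × 30.01 g/mol = 144.12 g.
This is the theoretical yield. Percent yield = 103.0 g / 144.12 g × 100% = 71.467%.

71.47 %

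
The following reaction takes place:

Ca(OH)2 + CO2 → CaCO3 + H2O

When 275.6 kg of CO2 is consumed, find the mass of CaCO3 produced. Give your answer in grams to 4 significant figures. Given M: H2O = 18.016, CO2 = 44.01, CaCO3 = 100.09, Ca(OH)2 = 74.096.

626800 g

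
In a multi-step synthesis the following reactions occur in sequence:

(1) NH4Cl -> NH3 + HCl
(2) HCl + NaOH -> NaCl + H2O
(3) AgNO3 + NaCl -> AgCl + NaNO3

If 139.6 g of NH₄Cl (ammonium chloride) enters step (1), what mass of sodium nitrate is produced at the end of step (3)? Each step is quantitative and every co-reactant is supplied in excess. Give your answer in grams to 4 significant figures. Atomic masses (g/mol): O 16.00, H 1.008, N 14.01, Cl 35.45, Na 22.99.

M(NH4Cl) = 14.01 + 4(1.008) + 35.45 = 53.492 g/mol.
M(NaNO3) = 22.99 + 14.01 + 3(16.00) = 85.00 g/mol.
n(NH4Cl) = 139.6 / 53.492 = 2.6097 mol.
Reaction (1): NH4Cl→HCl ratio 1:1 ⇒ n(HCl) = 2.6097 mol.
Reaction (2): HCl→NaCl ratio 1:1 ⇒ n(NaCl) = 2.6097 mol.
Reaction (3): NaCl→NaNO3 ratio 1:1 ⇒ n(NaNO3) = 2.6097 mol.
Mass of NaNO3 = 2.6097 × 85.00 = 221.83 g.

221.8 g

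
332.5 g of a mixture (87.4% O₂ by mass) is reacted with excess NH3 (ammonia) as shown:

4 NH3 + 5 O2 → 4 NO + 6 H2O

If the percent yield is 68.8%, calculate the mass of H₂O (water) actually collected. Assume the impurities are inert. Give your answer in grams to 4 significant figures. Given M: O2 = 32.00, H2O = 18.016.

Pure O2 available = 332.5 g × 0.874 = 290.61 g.
n(O2) = 290.61 g / 32.00 g/mol = 9.0814 mol.
From the equation the O2:H2O mole ratio is 5:6, so n(H2O) = 9.0814 × 6/5 = 10.898 mol.
Mass of H2O = 10.898 mol × 18.016 g/mol = 196.33 g.
Actual mass collected = 196.33 g × 0.688 = 135.08 g.

135.1 g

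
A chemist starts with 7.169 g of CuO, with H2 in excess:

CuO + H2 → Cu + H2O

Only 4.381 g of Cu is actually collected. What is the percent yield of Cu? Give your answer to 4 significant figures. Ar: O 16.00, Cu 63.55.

76.50 %

M(CuO) = 63.55 + 16.00 = 79.55 g/mol.
M(Cu) = 63.55 g/mol.
n(CuO) = 7.1690 g / 79.55 g/mol = 0.090119 mol.
From the equation the CuO:Cu mole ratio is 1:1, so n(Cu) = 0.090119 × 1/1 = 0.090119 mol.
Mass of Cu = 0.090119 mol × 63.55 g/mol = 5.7271 g.
This is the theoretical yield. Percent yield = 4.381 g / 5.7271 g × 100% = 76.496%.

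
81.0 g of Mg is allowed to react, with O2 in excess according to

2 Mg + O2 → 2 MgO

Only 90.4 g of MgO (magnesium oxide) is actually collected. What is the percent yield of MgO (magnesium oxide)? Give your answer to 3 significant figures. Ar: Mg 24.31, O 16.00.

67.3 %

M(Mg) = 24.31 g/mol.
M(MgO) = 24.31 + 16.00 = 40.31 g/mol.
n(Mg) = 81.00 g / 24.31 g/mol = 3.332 mol.
From the equation the Mg:MgO mole ratio is 2:2, so n(MgO) = 3.332 × 2/2 = 3.332 mol.
Mass of MgO = 3.332 mol × 40.31 g/mol = 134.3 g.
This is the theoretical yield. Percent yield = 90.4 g / 134.3 g × 100% = 67.31%.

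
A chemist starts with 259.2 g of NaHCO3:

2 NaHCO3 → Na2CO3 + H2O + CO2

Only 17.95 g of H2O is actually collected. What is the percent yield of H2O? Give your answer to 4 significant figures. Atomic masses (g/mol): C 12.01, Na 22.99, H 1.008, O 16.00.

64.58 %

M(NaHCO3) = 22.99 + 1.008 + 12.01 + 3(16.00) = 84.008 g/mol.
M(H2O) = 2(1.008) + 16.00 = 18.016 g/mol.
n(NaHCO3) = 259.20 g / 84.008 g/mol = 3.0854 mol.
From the equation the NaHCO3:H2O mole ratio is 2:1, so n(H2O) = 3.0854 × 1/2 = 1.5427 mol.
Mass of H2O = 1.5427 mol × 18.016 g/mol = 27.793 g.
This is the theoretical yield. Percent yield = 17.95 g / 27.793 g × 100% = 64.584%.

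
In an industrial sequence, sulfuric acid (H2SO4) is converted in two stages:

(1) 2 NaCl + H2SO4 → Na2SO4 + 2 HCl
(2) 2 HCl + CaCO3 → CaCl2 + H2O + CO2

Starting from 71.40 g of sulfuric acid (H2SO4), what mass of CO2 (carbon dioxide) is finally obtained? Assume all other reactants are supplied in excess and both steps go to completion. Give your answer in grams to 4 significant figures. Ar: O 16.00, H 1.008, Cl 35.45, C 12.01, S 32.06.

M(H2SO4) = 2(1.008) + 32.06 + 4(16.00) = 98.076 g/mol.
M(CO2) = 12.01 + 2(16.00) = 44.01 g/mol.
n(H2SO4) = 71.400 / 98.076 = 0.72801 mol.
Step 1 gives a 1:2 ratio of H2SO4 to HCl, so n(HCl) = 1.4560 mol.
In step 2 the HCl:CO2 ratio is 2:1, so n(CO2) = 0.72801 mol.
Mass of CO2 = 0.72801 × 44.01 = 32.040 g.

32.04 g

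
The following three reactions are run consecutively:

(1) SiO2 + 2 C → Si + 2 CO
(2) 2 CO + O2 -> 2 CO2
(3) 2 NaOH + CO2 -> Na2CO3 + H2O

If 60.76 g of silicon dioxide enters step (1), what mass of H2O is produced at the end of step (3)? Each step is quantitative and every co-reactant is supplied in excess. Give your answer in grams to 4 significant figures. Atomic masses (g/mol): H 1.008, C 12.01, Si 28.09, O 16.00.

M(SiO2) = 28.09 + 2(16.00) = 60.09 g/mol.
M(H2O) = 2(1.008) + 16.00 = 18.016 g/mol.
n(SiO2) = 60.76 / 60.09 = 1.0111 mol.
Reaction (1): SiO2→CO ratio 1:2 ⇒ n(CO) = 2.0223 mol.
Reaction (2): CO→CO2 ratio 2:2 ⇒ n(CO2) = 2.0223 mol.
Reaction (3): CO2→H2O ratio 1:1 ⇒ n(H2O) = 2.0223 mol.
Mass of H2O = 2.0223 × 18.016 = 36.434 g.

36.43 g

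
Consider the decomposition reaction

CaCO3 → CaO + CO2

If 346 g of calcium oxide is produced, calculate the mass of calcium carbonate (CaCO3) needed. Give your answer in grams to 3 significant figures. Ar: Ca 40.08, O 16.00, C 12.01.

618 g

M(CaO) = 40.08 + 16.00 = 56.08 g/mol.
M(CaCO3) = 40.08 + 12.01 + 3(16.00) = 100.09 g/mol.
n(CaO) = 346.0 g / 56.08 g/mol = 6.170 mol.
From the equation the CaO:CaCO3 mole ratio is 1:1, so n(CaCO3) = 6.170 × 1/1 = 6.170 mol.
Mass of CaCO3 = 6.170 mol × 100.09 g/mol = 617.5 g.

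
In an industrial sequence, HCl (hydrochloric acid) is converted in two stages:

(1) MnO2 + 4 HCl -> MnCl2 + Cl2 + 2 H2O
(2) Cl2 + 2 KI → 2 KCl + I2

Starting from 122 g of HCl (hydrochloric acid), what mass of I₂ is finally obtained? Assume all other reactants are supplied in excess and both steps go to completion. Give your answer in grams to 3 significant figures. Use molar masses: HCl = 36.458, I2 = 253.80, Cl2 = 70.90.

n(HCl) = 122.0 / 36.458 = 3.346 mol.
Step 1 gives a 4:1 ratio of HCl to Cl2, so n(Cl2) = 0.8366 mol.
In step 2 the Cl2:I2 ratio is 1:1, so n(I2) = 0.8366 mol.
Mass of I2 = 0.8366 × 253.80 = 212.3 g.

212 g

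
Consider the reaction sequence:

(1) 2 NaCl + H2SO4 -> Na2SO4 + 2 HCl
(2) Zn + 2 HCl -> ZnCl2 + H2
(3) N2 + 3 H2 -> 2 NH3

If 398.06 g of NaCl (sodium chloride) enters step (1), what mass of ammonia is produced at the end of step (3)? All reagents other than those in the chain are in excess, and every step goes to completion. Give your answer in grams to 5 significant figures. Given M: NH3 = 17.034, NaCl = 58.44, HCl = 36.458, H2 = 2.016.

38.675 g

n(NaCl) = 398.06 / 58.44 = 6.81143 mol.
Reaction (1): NaCl→HCl ratio 2:2 ⇒ n(HCl) = 6.81143 mol.
Reaction (2): HCl→H2 ratio 2:1 ⇒ n(H2) = 3.40572 mol.
Reaction (3): H2→NH3 ratio 3:2 ⇒ n(NH3) = 2.27048 mol.
Mass of NH3 = 2.27048 × 17.034 = 38.6753 g.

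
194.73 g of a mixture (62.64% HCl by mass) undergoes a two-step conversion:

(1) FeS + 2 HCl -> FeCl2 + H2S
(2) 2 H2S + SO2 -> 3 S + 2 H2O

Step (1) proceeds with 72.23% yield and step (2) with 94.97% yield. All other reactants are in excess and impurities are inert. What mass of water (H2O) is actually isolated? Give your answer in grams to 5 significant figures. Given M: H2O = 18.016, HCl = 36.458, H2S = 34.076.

Pure HCl = 194.73 × 0.6264 = 121.979 g.
n(HCl) = 121.979 / 36.458 = 3.34574 mol.
Step 1 (HCl:H2S = 2:1): theoretical n(H2S) = 1.67287 mol; at 72.23% yield, n(H2S) = 1.20831 mol.
Step 2 (H2S:H2O = 2:2): theoretical n(H2O) = 1.20831 mol, so theoretical mass = 1.20831 × 18.016 = 21.7690 g.
At 94.97% yield, actual mass of H2O = 21.7690 × 0.9497 = 20.6740 g.

20.674 g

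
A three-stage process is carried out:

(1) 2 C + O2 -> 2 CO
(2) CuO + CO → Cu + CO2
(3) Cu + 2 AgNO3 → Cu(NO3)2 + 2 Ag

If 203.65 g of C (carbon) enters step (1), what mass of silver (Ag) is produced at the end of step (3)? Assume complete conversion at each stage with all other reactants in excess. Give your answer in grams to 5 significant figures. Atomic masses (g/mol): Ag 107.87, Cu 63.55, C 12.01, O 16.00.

M(C) = 12.01 g/mol.
M(Ag) = 107.87 g/mol.
n(C) = 203.65 / 12.01 = 16.9567 mol.
Reaction (1): C→CO ratio 2:2 ⇒ n(CO) = 16.9567 mol.
Reaction (2): CO→Cu ratio 1:1 ⇒ n(Cu) = 16.9567 mol.
Reaction (3): Cu→Ag ratio 1:2 ⇒ n(Ag) = 33.9134 mol.
Mass of Ag = 33.9134 × 107.87 = 3658.24 g.

3658.2 g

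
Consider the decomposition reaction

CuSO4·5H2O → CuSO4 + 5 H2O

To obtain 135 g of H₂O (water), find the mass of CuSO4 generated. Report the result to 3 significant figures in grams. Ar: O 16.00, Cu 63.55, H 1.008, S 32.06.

M(H2O) = 2(1.008) + 16.00 = 18.016 g/mol.
M(CuSO4) = 63.55 + 32.06 + 4(16.00) = 159.61 g/mol.
n(H2O) = 135.0 g / 18.016 g/mol = 7.493 mol.
From the equation the H2O:CuSO4 mole ratio is 5:1, so n(CuSO4) = 7.493 × 1/5 = 1.499 mol.
Mass of CuSO4 = 1.499 mol × 159.61 g/mol = 239.2 g.

239 g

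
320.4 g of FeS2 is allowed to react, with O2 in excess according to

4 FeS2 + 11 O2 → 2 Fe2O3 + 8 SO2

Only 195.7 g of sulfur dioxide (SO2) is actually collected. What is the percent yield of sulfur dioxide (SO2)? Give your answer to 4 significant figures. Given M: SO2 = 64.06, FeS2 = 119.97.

n(FeS2) = 320.40 g / 119.97 g/mol = 2.6707 mol.
From the equation the FeS2:SO2 mole ratio is 4:8, so n(SO2) = 2.6707 × 8/4 = 5.3413 mol.
Mass of SO2 = 5.3413 mol × 64.06 g/mol = 342.17 g.
This is the theoretical yield. Percent yield = 195.7 g / 342.17 g × 100% = 57.194%.

57.19 %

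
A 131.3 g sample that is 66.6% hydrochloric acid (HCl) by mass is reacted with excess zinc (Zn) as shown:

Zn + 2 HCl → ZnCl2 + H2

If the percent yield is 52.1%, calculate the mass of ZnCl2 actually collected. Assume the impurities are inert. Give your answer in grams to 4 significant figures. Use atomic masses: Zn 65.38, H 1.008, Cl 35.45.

Pure HCl available = 131.3 g × 0.666 = 87.446 g.
M(HCl) = 1.008 + 35.45 = 36.458 g/mol.
M(ZnCl2) = 65.38 + 2(35.45) = 136.28 g/mol.
n(HCl) = 87.446 g / 36.458 g/mol = 2.3985 mol.
From the equation the HCl:ZnCl2 mole ratio is 2:1, so n(ZnCl2) = 2.3985 × 1/2 = 1.1993 mol.
Mass of ZnCl2 = 1.1993 mol × 136.28 g/mol = 163.44 g.
Actual mass collected = 163.44 g × 0.521 = 85.150 g.

85.15 g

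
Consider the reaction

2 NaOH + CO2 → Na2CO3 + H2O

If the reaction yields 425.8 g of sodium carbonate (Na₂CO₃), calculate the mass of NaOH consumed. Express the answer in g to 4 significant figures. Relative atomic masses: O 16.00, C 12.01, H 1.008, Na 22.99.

321.4 g

M(Na2CO3) = 2(22.99) + 12.01 + 3(16.00) = 105.99 g/mol.
M(NaOH) = 22.99 + 16.00 + 1.008 = 39.998 g/mol.
n(Na2CO3) = 425.80 g / 105.99 g/mol = 4.0174 mol.
From the equation the Na2CO3:NaOH mole ratio is 1:2, so n(NaOH) = 4.0174 × 2/1 = 8.0347 mol.
Mass of NaOH = 8.0347 mol × 39.998 g/mol = 321.37 g.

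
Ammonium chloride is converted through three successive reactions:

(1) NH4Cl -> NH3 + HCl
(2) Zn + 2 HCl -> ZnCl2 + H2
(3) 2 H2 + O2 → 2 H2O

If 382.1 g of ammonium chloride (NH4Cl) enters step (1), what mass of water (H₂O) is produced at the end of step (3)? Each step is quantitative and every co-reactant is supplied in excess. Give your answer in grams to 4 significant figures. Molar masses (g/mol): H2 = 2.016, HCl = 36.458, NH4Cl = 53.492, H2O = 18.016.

64.35 g

n(NH4Cl) = 382.1 / 53.492 = 7.1431 mol.
Reaction (1): NH4Cl→HCl ratio 1:1 ⇒ n(HCl) = 7.1431 mol.
Reaction (2): HCl→H2 ratio 2:1 ⇒ n(H2) = 3.5716 mol.
Reaction (3): H2→H2O ratio 2:2 ⇒ n(H2O) = 3.5716 mol.
Mass of H2O = 3.5716 × 18.016 = 64.345 g.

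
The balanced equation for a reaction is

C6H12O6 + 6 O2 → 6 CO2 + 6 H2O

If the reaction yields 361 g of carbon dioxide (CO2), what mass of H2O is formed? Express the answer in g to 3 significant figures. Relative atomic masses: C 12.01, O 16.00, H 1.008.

M(CO2) = 12.01 + 2(16.00) = 44.01 g/mol.
M(H2O) = 2(1.008) + 16.00 = 18.016 g/mol.
n(CO2) = 361.0 g / 44.01 g/mol = 8.203 mol.
From the equation the CO2:H2O mole ratio is 6:6, so n(H2O) = 8.203 × 6/6 = 8.203 mol.
Mass of H2O = 8.203 mol × 18.016 g/mol = 147.8 g.

148 g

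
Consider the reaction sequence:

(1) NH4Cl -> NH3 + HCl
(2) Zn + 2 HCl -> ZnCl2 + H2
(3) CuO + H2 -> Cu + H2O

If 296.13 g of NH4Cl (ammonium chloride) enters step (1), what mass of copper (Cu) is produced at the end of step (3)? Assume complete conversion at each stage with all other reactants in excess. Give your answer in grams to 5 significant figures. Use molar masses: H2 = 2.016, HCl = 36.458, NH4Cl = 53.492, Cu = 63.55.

n(NH4Cl) = 296.13 / 53.492 = 5.53597 mol.
Reaction (1): NH4Cl→HCl ratio 1:1 ⇒ n(HCl) = 5.53597 mol.
Reaction (2): HCl→H2 ratio 2:1 ⇒ n(H2) = 2.76798 mol.
Reaction (3): H2→Cu ratio 1:1 ⇒ n(Cu) = 2.76798 mol.
Mass of Cu = 2.76798 × 63.55 = 175.905 g.

175.91 g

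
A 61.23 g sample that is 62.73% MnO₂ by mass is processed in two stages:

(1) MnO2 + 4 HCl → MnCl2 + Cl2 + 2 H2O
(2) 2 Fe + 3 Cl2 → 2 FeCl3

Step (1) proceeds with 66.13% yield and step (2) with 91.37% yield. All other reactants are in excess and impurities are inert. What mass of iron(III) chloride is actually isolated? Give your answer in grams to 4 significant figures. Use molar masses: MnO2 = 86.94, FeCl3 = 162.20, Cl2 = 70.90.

Pure MnO2 = 61.23 × 0.6273 = 38.410 g.
n(MnO2) = 38.410 / 86.94 = 0.44179 mol.
Step 1 (MnO2:Cl2 = 1:1): theoretical n(Cl2) = 0.44179 mol; at 66.13% yield, n(Cl2) = 0.29216 mol.
Step 2 (Cl2:FeCl3 = 3:2): theoretical n(FeCl3) = 0.19477 mol, so theoretical mass = 0.19477 × 162.20 = 31.592 g.
At 91.37% yield, actual mass of FeCl3 = 31.592 × 0.9137 = 28.866 g.

28.87 g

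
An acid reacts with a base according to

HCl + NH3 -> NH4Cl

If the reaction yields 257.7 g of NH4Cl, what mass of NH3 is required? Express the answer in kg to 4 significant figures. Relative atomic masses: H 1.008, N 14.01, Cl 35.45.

0.08206 kg

M(NH4Cl) = 14.01 + 4(1.008) + 35.45 = 53.492 g/mol.
M(NH3) = 14.01 + 3(1.008) = 17.034 g/mol.
n(NH4Cl) = 257.70 g / 53.492 g/mol = 4.8175 mol.
From the equation the NH4Cl:NH3 mole ratio is 1:1, so n(NH3) = 4.8175 × 1/1 = 4.8175 mol.
Mass of NH3 = 4.8175 mol × 17.034 g/mol = 82.062 g.
Converting to kg: 82.062 g = 0.08206 kg.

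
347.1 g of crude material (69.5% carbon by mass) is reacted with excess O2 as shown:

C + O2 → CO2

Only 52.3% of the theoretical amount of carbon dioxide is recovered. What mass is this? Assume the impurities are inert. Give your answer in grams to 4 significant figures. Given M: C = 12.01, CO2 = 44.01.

462.3 g

Pure C available = 347.1 g × 0.695 = 241.23 g.
n(C) = 241.23 g / 12.01 g/mol = 20.086 mol.
From the equation the C:CO2 mole ratio is 1:1, so n(CO2) = 20.086 × 1/1 = 20.086 mol.
Mass of CO2 = 20.086 mol × 44.01 g/mol = 883.99 g.
Actual mass collected = 883.99 g × 0.523 = 462.33 g.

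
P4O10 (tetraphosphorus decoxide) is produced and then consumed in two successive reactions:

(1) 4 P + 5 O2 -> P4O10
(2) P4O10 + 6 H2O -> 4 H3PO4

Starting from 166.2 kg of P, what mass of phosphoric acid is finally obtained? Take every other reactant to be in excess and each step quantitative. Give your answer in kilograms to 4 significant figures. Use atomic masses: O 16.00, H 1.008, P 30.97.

M(P) = 30.97 g/mol.
M(H3PO4) = 3(1.008) + 30.97 + 4(16.00) = 97.994 g/mol.
166.2 kg = 166200 g.
n(P) = 166200 / 30.97 = 5366.5 mol.
Step 1 gives a 4:1 ratio of P to P4O10, so n(P4O10) = 1341.6 mol.
In step 2 the P4O10:H3PO4 ratio is 1:4, so n(H3PO4) = 5366.5 mol.
Mass of H3PO4 = 5366.5 × 97.994 = 525880 g = 525.9 kg.

525.9 kg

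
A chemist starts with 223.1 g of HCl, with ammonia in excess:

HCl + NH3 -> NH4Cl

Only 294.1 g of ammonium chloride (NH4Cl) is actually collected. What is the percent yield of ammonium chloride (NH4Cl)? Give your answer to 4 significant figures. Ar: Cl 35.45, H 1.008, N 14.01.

89.85 %

M(HCl) = 1.008 + 35.45 = 36.458 g/mol.
M(NH4Cl) = 14.01 + 4(1.008) + 35.45 = 53.492 g/mol.
n(HCl) = 223.10 g / 36.458 g/mol = 6.1194 mol.
From the equation the HCl:NH4Cl mole ratio is 1:1, so n(NH4Cl) = 6.1194 × 1/1 = 6.1194 mol.
Mass of NH4Cl = 6.1194 mol × 53.492 g/mol = 327.34 g.
This is the theoretical yield. Percent yield = 294.1 g / 327.34 g × 100% = 89.846%.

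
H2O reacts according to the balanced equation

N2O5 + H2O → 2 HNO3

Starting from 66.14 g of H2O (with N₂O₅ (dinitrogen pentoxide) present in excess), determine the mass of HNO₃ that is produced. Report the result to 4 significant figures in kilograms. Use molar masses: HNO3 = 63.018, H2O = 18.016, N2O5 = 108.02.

0.4627 kg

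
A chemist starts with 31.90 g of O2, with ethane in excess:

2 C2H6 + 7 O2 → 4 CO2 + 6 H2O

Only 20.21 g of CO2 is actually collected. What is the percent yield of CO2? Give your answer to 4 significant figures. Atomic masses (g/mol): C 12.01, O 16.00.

M(O2) = 2(16.00) = 32.00 g/mol.
M(CO2) = 12.01 + 2(16.00) = 44.01 g/mol.
n(O2) = 31.900 g / 32.00 g/mol = 0.99687 mol.
From the equation the O2:CO2 mole ratio is 7:4, so n(CO2) = 0.99687 × 4/7 = 0.56964 mol.
Mass of CO2 = 0.56964 mol × 44.01 g/mol = 25.070 g.
This is the theoretical yield. Percent yield = 20.21 g / 25.070 g × 100% = 80.614%.

80.61 %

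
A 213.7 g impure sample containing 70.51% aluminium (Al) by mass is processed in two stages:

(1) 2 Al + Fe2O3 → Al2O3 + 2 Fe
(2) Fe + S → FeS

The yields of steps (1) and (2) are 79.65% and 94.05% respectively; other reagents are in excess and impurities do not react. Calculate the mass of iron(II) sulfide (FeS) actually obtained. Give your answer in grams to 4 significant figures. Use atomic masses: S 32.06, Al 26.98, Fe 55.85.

Pure Al = 213.7 × 0.7051 = 150.68 g.
M(Al) = 26.98 g/mol.
M(FeS) = 55.85 + 32.06 = 87.91 g/mol.
n(Al) = 150.68 / 26.98 = 5.5849 mol.
Step 1 (Al:Fe = 2:2): theoretical n(Fe) = 5.5849 mol; at 79.65% yield, n(Fe) = 4.4484 mol.
Step 2 (Fe:FeS = 1:1): theoretical n(FeS) = 4.4484 mol, so theoretical mass = 4.4484 × 87.91 = 391.05 g.
At 94.05% yield, actual mass of FeS = 391.05 × 0.9405 = 367.79 g.

367.8 g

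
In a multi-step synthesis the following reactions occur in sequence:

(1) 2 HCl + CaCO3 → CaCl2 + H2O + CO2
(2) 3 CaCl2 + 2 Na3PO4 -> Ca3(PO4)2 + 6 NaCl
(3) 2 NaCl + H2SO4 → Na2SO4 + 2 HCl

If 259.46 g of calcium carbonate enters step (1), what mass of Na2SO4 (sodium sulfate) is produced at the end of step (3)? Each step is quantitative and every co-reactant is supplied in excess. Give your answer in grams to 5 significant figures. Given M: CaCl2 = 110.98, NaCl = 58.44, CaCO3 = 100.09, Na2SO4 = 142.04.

n(CaCO3) = 259.46 / 100.09 = 2.59227 mol.
Reaction (1): CaCO3→CaCl2 ratio 1:1 ⇒ n(CaCl2) = 2.59227 mol.
Reaction (2): CaCl2→NaCl ratio 3:6 ⇒ n(NaCl) = 5.18453 mol.
Reaction (3): NaCl→Na2SO4 ratio 2:1 ⇒ n(Na2SO4) = 2.59227 mol.
Mass of Na2SO4 = 2.59227 × 142.04 = 368.206 g.

368.21 g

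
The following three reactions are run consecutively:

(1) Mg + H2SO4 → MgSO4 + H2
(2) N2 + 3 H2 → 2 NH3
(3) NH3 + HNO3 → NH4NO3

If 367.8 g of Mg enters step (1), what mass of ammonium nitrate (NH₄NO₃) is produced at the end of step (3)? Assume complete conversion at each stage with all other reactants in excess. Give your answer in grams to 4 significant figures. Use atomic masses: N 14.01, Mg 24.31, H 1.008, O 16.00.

807.4 g

M(Mg) = 24.31 g/mol.
M(NH4NO3) = 2(14.01) + 4(1.008) + 3(16.00) = 80.052 g/mol.
n(Mg) = 367.8 / 24.31 = 15.130 mol.
Reaction (1): Mg→H2 ratio 1:1 ⇒ n(H2) = 15.130 mol.
Reaction (2): H2→NH3 ratio 3:2 ⇒ n(NH3) = 10.086 mol.
Reaction (3): NH3→NH4NO3 ratio 1:1 ⇒ n(NH4NO3) = 10.086 mol.
Mass of NH4NO3 = 10.086 × 80.052 = 807.44 g.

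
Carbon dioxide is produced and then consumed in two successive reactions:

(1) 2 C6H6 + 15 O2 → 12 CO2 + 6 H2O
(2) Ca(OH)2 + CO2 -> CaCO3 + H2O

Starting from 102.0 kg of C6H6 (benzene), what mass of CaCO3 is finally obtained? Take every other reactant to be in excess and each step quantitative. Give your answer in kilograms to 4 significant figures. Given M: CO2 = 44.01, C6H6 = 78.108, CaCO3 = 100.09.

102.0 kg = 102000 g.
n(C6H6) = 102000 / 78.108 = 1305.9 mol.
Step 1 gives a 2:12 ratio of C6H6 to CO2, so n(CO2) = 7835.3 mol.
In step 2 the CO2:CaCO3 ratio is 1:1, so n(CaCO3) = 7835.3 mol.
Mass of CaCO3 = 7835.3 × 100.09 = 784240 g = 784.2 kg.

784.2 kg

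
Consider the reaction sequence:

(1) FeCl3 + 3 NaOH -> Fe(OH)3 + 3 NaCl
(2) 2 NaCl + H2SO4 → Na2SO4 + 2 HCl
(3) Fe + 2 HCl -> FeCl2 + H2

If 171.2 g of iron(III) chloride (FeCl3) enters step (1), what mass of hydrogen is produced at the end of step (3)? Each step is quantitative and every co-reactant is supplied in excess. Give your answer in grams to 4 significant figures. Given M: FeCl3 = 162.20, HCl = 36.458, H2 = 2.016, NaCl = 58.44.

n(FeCl3) = 171.2 / 162.20 = 1.0555 mol.
Reaction (1): FeCl3→NaCl ratio 1:3 ⇒ n(NaCl) = 3.1665 mol.
Reaction (2): NaCl→HCl ratio 2:2 ⇒ n(HCl) = 3.1665 mol.
Reaction (3): HCl→H2 ratio 2:1 ⇒ n(H2) = 1.5832 mol.
Mass of H2 = 1.5832 × 2.016 = 3.1918 g.

3.192 g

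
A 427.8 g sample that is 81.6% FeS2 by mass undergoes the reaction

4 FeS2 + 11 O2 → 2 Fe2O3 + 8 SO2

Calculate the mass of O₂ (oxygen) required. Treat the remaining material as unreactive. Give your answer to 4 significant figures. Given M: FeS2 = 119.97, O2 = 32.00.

256.1 g

Mass of pure FeS2 = 427.8 g × 0.816 = 349.08 g.
n(FeS2) = 349.08 g / 119.97 g/mol = 2.9098 mol.
From the equation the FeS2:O2 mole ratio is 4:11, so n(O2) = 2.9098 × 11/4 = 8.0019 mol.
Mass of O2 = 8.0019 mol × 32.00 g/mol = 256.06 g.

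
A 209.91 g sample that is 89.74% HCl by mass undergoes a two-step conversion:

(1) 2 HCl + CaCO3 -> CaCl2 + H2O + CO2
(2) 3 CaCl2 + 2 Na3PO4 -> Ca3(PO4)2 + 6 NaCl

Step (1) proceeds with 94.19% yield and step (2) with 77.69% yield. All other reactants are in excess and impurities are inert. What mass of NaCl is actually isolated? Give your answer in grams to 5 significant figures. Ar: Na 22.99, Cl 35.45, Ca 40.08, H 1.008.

220.96 g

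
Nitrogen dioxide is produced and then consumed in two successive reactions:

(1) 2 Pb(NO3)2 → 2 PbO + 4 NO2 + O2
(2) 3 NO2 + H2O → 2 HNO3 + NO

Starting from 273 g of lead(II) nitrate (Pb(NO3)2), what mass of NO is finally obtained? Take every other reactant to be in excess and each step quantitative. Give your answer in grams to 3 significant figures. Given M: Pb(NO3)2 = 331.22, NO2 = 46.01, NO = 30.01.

16.5 g

n(Pb(NO3)2) = 273.0 / 331.22 = 0.8242 mol.
Step 1 gives a 2:4 ratio of Pb(NO3)2 to NO2, so n(NO2) = 1.648 mol.
In step 2 the NO2:NO ratio is 3:1, so n(NO) = 0.5495 mol.
Mass of NO = 0.5495 × 30.01 = 16.49 g.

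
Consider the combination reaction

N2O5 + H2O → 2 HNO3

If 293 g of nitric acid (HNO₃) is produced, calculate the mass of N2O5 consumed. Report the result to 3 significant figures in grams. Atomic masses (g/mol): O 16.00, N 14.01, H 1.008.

251 g

M(HNO3) = 1.008 + 14.01 + 3(16.00) = 63.018 g/mol.
M(N2O5) = 2(14.01) + 5(16.00) = 108.02 g/mol.
n(HNO3) = 293.0 g / 63.018 g/mol = 4.649 mol.
From the equation the HNO3:N2O5 mole ratio is 2:1, so n(N2O5) = 4.649 × 1/2 = 2.325 mol.
Mass of N2O5 = 2.325 mol × 108.02 g/mol = 251.1 g.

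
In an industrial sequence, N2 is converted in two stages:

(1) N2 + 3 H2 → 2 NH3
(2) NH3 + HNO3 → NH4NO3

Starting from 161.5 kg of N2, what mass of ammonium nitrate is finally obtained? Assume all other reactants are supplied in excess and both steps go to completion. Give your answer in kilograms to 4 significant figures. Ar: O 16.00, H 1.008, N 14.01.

M(N2) = 2(14.01) = 28.02 g/mol.
M(NH4NO3) = 2(14.01) + 4(1.008) + 3(16.00) = 80.052 g/mol.
161.5 kg = 161500 g.
n(N2) = 161500 / 28.02 = 5763.7 mol.
Step 1 gives a 1:2 ratio of N2 to NH3, so n(NH3) = 11527 mol.
In step 2 the NH3:NH4NO3 ratio is 1:1, so n(NH4NO3) = 11527 mol.
Mass of NH4NO3 = 11527 × 80.052 = 922800 g = 922.8 kg.

922.8 kg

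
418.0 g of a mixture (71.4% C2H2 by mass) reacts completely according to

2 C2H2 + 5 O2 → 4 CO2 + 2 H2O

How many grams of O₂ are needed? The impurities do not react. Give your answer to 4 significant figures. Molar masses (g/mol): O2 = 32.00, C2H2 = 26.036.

917.0 g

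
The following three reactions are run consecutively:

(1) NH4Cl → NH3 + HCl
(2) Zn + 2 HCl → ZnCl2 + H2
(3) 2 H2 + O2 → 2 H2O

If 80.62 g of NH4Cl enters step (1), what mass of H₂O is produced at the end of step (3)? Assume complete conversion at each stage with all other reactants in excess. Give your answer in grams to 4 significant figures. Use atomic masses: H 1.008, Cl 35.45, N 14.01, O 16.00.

13.58 g

M(NH4Cl) = 14.01 + 4(1.008) + 35.45 = 53.492 g/mol.
M(H2O) = 2(1.008) + 16.00 = 18.016 g/mol.
n(NH4Cl) = 80.62 / 53.492 = 1.5071 mol.
Reaction (1): NH4Cl→HCl ratio 1:1 ⇒ n(HCl) = 1.5071 mol.
Reaction (2): HCl→H2 ratio 2:1 ⇒ n(H2) = 0.75357 mol.
Reaction (3): H2→H2O ratio 2:2 ⇒ n(H2O) = 0.75357 mol.
Mass of H2O = 0.75357 × 18.016 = 13.576 g.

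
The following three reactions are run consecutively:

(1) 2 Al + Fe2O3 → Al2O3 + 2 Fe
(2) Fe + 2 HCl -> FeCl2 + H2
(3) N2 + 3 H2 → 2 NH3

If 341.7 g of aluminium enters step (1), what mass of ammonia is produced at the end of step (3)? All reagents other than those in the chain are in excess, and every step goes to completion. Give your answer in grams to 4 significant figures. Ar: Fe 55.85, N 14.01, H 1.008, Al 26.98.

143.8 g

M(Al) = 26.98 g/mol.
M(NH3) = 14.01 + 3(1.008) = 17.034 g/mol.
n(Al) = 341.7 / 26.98 = 12.665 mol.
Reaction (1): Al→Fe ratio 2:2 ⇒ n(Fe) = 12.665 mol.
Reaction (2): Fe→H2 ratio 1:1 ⇒ n(H2) = 12.665 mol.
Reaction (3): H2→NH3 ratio 3:2 ⇒ n(NH3) = 8.4433 mol.
Mass of NH3 = 8.4433 × 17.034 = 143.82 g.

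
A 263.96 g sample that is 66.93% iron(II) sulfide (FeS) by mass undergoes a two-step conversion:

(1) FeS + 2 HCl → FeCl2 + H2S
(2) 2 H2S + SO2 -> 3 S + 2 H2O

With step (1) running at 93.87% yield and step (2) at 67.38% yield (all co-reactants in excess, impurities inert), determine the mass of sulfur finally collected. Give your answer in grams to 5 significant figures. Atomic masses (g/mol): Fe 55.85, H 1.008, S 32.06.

61.127 g

Pure FeS = 263.96 × 0.6693 = 176.668 g.
M(FeS) = 55.85 + 32.06 = 87.91 g/mol.
M(S) = 32.06 g/mol.
n(FeS) = 176.668 / 87.91 = 2.00965 mol.
Step 1 (FeS:H2S = 1:1): theoretical n(H2S) = 2.00965 mol; at 93.87% yield, n(H2S) = 1.88646 mol.
Step 2 (H2S:S = 2:3): theoretical n(S) = 2.82969 mol, so theoretical mass = 2.82969 × 32.06 = 90.7198 g.
At 67.38% yield, actual mass of S = 90.7198 × 0.6738 = 61.1270 g.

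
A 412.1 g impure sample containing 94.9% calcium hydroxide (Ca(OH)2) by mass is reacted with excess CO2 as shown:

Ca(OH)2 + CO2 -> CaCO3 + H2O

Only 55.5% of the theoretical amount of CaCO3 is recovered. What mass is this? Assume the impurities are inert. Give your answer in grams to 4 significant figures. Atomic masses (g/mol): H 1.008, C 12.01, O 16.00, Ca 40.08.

Pure Ca(OH)2 available = 412.1 g × 0.949 = 391.08 g.
M(Ca(OH)2) = 40.08 + 2(16.00) + 2(1.008) = 74.096 g/mol.
M(CaCO3) = 40.08 + 12.01 + 3(16.00) = 100.09 g/mol.
n(Ca(OH)2) = 391.08 g / 74.096 g/mol = 5.2781 mol.
From the equation the Ca(OH)2:CaCO3 mole ratio is 1:1, so n(CaCO3) = 5.2781 × 1/1 = 5.2781 mol.
Mass of CaCO3 = 5.2781 mol × 100.09 g/mol = 528.28 g.
Actual mass collected = 528.28 g × 0.555 = 293.20 g.

293.2 g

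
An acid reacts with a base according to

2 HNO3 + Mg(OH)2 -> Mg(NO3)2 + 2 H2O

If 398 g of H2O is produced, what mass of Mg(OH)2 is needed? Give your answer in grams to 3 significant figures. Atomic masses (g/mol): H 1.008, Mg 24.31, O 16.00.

M(H2O) = 2(1.008) + 16.00 = 18.016 g/mol.
M(Mg(OH)2) = 24.31 + 2(16.00) + 2(1.008) = 58.326 g/mol.
n(H2O) = 398.0 g / 18.016 g/mol = 22.09 mol.
From the equation the H2O:Mg(OH)2 mole ratio is 2:1, so n(Mg(OH)2) = 22.09 × 1/2 = 11.05 mol.
Mass of Mg(OH)2 = 11.05 mol × 58.326 g/mol = 644.3 g.

644 g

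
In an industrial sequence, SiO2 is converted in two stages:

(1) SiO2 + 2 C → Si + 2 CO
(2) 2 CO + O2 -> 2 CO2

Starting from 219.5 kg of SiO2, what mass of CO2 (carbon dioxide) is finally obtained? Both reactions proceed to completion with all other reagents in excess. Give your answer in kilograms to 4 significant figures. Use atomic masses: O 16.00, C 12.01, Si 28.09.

M(SiO2) = 28.09 + 2(16.00) = 60.09 g/mol.
M(CO2) = 12.01 + 2(16.00) = 44.01 g/mol.
219.5 kg = 219500 g.
n(SiO2) = 219500 / 60.09 = 3652.9 mol.
Step 1 gives a 1:2 ratio of SiO2 to CO, so n(CO) = 7305.7 mol.
In step 2 the CO:CO2 ratio is 2:2, so n(CO2) = 7305.7 mol.
Mass of CO2 = 7305.7 × 44.01 = 321520 g = 321.5 kg.

321.5 kg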